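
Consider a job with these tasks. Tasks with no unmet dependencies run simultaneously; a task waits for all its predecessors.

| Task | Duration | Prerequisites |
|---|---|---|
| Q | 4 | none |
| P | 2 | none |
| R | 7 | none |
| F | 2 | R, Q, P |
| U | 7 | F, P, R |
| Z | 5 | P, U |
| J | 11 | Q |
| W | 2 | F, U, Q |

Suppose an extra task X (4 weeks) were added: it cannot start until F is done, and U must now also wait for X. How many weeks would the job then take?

Originally the job takes 21 weeks.
With X inserted, U now waits for max(F, P, R, X).
New critical path: R→F→X→U→Z = 7+2+4+7+5 = 25 ⇒ 25 weeks.

25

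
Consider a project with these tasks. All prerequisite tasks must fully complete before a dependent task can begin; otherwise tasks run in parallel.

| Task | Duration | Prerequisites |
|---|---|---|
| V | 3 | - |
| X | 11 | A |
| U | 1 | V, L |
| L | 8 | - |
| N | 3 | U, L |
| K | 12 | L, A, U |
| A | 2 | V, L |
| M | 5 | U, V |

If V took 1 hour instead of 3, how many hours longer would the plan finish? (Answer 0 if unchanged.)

0

Critical path before the change: L→A→K = 8+2+12 = 22 giving 22 hours.
V has 5 hours of float (longest path through it is 17).
That remains the longest chain; total 22 hours.
Change in finish: 22 − 22 = +0 hours.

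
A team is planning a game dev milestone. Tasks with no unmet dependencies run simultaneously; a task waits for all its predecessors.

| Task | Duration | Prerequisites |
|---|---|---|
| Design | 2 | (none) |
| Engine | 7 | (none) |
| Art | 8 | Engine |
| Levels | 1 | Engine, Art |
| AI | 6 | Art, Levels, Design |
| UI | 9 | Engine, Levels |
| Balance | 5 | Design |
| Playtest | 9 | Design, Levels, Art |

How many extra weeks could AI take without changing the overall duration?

Critical path: Engine→Art→Levels→UI = 7+8+1+9 = 25, so the finish is 25 weeks.
Longest path through AI: 22 weeks (earliest finish 22, latest finish 25).
So AI can slip 25 − 22 = 3 weeks.

3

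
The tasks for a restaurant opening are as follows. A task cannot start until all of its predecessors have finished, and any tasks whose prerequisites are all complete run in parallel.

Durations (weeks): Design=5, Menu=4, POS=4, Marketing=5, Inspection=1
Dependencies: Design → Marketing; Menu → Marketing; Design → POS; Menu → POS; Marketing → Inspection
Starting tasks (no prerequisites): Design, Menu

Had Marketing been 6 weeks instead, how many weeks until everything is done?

Baseline: Design→Marketing→Inspection = 5+5+1 = 11 → 11 weeks.
Since Marketing is critical, the +1 change carries straight to that chain (now 12 weeks).
The critical path is still Design→Marketing→Inspection; finish is now 12 weeks.

12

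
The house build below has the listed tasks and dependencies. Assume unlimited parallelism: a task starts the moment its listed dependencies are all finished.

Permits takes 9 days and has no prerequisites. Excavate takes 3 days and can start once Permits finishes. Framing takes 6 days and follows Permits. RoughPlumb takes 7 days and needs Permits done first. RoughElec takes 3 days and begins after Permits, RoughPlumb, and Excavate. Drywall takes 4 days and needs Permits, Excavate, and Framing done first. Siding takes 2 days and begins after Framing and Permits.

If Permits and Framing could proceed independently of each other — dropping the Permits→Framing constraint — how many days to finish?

With the dependency in place, Permits→Framing→Drywall = 9+6+4 = 19 sets the finish at 19 days.
Without Permits→Framing, Framing's earliest start moves from 9 to 0.
New critical path: Permits→RoughPlumb→RoughElec = 9+7+3 = 19 ⇒ 19 days.

19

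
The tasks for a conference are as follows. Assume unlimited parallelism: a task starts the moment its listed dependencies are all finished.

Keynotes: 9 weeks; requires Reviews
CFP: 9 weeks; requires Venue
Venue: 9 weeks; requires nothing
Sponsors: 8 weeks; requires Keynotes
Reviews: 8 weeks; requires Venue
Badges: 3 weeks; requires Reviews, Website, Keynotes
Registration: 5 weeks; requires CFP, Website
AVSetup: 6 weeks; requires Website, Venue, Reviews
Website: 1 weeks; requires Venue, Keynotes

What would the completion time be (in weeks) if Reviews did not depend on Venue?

With the dependency in place, Venue→Reviews→Keynotes→Sponsors = 9+8+9+8 = 34 sets the finish at 34 weeks.
Without Venue→Reviews, Reviews's earliest start moves from 9 to 0.
New critical path: Reviews→Keynotes→Sponsors = 8+9+8 = 25 ⇒ 25 weeks.

25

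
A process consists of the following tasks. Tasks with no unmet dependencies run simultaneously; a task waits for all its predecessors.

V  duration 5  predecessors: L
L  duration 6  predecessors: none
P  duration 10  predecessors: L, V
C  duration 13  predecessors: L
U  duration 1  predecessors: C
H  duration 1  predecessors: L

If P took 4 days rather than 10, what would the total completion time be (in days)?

Critical path before the change: L→V→P = 6+5+10 = 21 giving 21 days.
Since P is critical, the -6 change carries straight to that chain (now 15 days).
Now L→C→U = 6+13+1 = 20 is longest, so the finish becomes 20 days.

20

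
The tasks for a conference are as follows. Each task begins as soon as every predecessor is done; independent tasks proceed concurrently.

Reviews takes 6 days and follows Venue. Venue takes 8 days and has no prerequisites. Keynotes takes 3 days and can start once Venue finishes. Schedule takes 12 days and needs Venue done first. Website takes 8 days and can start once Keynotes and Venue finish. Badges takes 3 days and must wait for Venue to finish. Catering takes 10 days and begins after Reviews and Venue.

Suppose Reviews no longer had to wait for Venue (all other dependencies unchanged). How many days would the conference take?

Original critical path: Venue→Reviews→Catering = 8+6+10 = 24 ⇒ 24 days.
Without Venue→Reviews, Reviews's earliest start moves from 8 to 0.
New critical path: Venue→Schedule = 8+12 = 20 ⇒ 20 days.

20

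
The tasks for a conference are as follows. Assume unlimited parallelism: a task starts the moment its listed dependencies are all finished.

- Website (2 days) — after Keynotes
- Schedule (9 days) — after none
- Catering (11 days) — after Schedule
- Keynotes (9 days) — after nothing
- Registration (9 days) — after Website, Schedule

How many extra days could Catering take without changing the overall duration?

Schedule→Catering = 9+11 = 20 sets the makespan at 20 days.
Longest path through Catering: 20 days (earliest finish 20, latest finish 20).
Slack of Catering = 9 − 9 = 0 days.

0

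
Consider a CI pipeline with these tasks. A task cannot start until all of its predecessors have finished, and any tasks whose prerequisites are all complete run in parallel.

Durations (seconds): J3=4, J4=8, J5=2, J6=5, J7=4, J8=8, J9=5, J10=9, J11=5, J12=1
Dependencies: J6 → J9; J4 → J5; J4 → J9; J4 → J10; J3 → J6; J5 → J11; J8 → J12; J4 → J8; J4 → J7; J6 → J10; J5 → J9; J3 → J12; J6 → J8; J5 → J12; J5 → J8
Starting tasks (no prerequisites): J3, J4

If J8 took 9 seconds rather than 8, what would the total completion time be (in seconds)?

As given, the longest chain is J4→J5→J8→J12 = 8+2+8+1 = 19, so the finish is 19 seconds.
J8 lies on that path, so at 9 seconds the path becomes 20 seconds.
No other chain overtakes it, so the finish is 20 seconds.

20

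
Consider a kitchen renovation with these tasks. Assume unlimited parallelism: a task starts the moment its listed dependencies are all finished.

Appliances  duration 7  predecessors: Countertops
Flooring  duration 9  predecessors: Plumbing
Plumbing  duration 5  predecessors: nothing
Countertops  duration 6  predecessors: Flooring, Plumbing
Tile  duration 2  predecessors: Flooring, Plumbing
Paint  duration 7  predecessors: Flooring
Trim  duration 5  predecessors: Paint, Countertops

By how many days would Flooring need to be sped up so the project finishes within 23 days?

4

Current finish: 27 days; target: 23.
Flooring is on every critical path, so each day cut from Flooring cuts the finish by one (this holds down to a finish of 19).
Need 27 − 23 = 4 days off Flooring → Flooring becomes 5 days, finish becomes 23.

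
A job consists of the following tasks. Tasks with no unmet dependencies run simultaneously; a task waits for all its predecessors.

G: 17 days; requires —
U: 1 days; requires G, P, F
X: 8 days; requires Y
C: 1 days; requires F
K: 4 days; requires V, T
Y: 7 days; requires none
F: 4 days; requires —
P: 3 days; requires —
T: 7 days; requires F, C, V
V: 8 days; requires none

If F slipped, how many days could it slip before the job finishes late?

Critical path: V→T→K = 8+7+4 = 19, so the finish is 19 days.
The longest chain containing F totals 16 days.
So F can slip 7 − 4 = 3 days.

3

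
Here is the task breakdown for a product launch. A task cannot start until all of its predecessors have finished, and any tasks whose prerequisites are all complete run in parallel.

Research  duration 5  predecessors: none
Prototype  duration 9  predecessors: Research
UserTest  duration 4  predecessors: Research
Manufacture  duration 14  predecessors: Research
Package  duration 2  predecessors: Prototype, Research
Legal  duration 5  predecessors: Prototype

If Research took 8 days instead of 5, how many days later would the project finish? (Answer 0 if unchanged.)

Actual critical path: Research→Prototype→Legal = 5+9+5 = 19 ⇒ 19 days.
Research lies on that path, so at 8 days the path becomes 22 days.
No other chain overtakes it, so the finish is 22 days.
Change in finish: 22 − 19 = +3 days.

3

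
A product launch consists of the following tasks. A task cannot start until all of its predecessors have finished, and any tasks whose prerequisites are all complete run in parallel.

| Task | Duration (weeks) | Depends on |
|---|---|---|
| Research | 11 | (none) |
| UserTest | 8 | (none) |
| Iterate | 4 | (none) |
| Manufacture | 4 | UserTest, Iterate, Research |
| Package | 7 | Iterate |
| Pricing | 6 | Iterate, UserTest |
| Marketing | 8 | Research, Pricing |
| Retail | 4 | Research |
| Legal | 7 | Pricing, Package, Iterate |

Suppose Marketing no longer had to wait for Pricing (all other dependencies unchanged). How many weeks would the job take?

21

With the dependency in place, UserTest→Pricing→Marketing = 8+6+8 = 22 sets the finish at 22 weeks.
Without Pricing→Marketing, Marketing's earliest start moves from 14 to 11.
The longest chain is now UserTest→Pricing→Legal = 8+6+7 = 21, so the job takes 21 weeks.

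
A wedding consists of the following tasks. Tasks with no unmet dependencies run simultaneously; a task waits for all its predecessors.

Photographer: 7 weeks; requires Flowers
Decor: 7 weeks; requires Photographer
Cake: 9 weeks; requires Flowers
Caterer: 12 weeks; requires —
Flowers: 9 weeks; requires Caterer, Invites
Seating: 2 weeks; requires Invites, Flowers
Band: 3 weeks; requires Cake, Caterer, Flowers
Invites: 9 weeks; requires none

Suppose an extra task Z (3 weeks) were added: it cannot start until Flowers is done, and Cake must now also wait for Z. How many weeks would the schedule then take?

36

Originally the schedule takes 35 weeks.
With Z inserted, Cake now waits for max(Flowers, Z).
New critical path: Caterer→Flowers→Z→Cake→Band = 12+9+3+9+3 = 36 ⇒ 36 weeks.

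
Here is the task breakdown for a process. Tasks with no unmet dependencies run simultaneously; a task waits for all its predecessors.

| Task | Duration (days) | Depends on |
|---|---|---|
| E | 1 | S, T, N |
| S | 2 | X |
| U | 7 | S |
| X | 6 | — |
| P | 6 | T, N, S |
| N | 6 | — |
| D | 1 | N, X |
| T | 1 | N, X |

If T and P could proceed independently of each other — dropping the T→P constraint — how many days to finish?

Before: longest chain X→S→U = 6+2+7 = 15, finish 15.
Dropping T→P doesn't change P's earliest start (8); another predecessor still binds.
New critical path: X→S→U = 6+2+7 = 15 ⇒ 15 days.

15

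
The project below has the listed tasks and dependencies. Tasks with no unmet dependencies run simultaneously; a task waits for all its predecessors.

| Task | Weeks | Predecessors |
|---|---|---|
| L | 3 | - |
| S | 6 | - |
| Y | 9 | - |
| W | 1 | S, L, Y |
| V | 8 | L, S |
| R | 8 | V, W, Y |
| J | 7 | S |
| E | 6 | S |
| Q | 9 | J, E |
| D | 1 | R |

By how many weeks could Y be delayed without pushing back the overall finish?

Critical path: S→V→R→D = 6+8+8+1 = 23, so the finish is 23 weeks.
Y finishes as early as 9 and must finish by 13.
Float = 23 − 19 = 4.

4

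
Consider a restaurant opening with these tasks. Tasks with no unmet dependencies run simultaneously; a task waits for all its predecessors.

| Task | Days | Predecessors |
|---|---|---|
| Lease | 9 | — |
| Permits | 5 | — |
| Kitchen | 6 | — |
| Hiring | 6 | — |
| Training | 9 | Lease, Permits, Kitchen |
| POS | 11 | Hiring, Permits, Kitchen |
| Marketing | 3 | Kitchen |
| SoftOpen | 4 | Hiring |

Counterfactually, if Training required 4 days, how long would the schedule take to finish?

As given, the longest chain is Lease→Training = 9+9 = 18, so the finish is 18 days.
Since Training is critical, the -5 change carries straight to that chain (now 13 days).
The binding chain switches to Kitchen→POS = 6+11 = 17; finish 17 days.

17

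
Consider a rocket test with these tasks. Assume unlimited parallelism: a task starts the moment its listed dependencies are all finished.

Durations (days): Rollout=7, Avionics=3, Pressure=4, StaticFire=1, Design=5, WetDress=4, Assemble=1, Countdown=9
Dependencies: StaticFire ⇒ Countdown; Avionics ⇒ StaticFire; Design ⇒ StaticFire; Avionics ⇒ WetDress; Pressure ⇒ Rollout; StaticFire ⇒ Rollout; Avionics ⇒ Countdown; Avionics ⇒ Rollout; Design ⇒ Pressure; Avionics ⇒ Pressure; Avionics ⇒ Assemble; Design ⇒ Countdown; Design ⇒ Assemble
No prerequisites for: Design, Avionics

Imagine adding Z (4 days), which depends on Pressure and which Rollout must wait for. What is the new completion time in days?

Originally the plan takes 16 days.
With Z inserted, Rollout now waits for max(StaticFire, Avionics, Pressure, Z).
New critical path: Design→Pressure→Z→Rollout = 5+4+4+7 = 20 ⇒ 20 days.

20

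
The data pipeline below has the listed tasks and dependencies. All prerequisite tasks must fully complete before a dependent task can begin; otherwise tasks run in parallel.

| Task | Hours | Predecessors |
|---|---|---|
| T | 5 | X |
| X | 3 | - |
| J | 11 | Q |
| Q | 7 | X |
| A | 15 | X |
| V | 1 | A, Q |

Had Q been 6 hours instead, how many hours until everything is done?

As given, the longest chain is X→Q→J = 3+7+11 = 21, so the finish is 21 hours.
Q lies on that path, so at 6 hours the path becomes 20 hours.
The critical path is still X→Q→J; finish is now 20 hours.

20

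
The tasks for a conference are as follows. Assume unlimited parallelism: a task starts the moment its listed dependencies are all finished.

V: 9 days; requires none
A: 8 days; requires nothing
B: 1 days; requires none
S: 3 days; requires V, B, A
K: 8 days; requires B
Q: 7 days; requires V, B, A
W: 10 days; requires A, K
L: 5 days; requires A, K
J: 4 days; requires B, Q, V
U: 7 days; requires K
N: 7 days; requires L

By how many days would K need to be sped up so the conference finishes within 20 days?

Current finish: 21 days; target: 20.
K is on every critical path, so each day cut from K cuts the finish by one (this holds down to a finish of 20).
Need 21 − 20 = 1 day off K → K becomes 7 days, finish becomes 20.

1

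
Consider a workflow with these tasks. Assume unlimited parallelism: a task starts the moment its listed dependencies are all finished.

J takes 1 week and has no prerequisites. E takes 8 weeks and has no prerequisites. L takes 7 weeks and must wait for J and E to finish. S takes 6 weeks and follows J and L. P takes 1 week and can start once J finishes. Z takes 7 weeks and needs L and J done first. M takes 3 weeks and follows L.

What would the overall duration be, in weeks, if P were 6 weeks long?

Critical path before the change: E→L→Z = 8+7+7 = 22 giving 22 weeks.
P is off the critical path — its longest chain is 2 weeks, giving 20 of slack.
That remains the longest chain; total 22 weeks.

22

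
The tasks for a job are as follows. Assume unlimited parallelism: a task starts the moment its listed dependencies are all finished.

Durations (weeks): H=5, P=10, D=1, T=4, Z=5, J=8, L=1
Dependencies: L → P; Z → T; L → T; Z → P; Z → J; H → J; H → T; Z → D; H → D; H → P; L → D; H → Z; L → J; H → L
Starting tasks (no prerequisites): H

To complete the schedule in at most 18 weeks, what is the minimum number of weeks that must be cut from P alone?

Current finish: 20 weeks; target: 18.
P is on every critical path, so each week cut from P cuts the finish by one (this holds down to a finish of 18).
Need 20 − 18 = 2 weeks off P → P becomes 8 weeks, finish becomes 18.

2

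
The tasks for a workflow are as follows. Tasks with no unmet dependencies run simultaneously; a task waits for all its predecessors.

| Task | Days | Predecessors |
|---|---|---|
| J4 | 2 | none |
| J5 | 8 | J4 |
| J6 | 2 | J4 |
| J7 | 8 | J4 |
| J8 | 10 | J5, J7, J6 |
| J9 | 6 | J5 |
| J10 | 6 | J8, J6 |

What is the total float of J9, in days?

The longest chain is J4→J5→J8→J10 = 2+8+10+6 = 26; overall finish 26 days.
The longest chain containing J9 totals 16 days.
Slack of J9 = 20 − 10 = 10 days.

10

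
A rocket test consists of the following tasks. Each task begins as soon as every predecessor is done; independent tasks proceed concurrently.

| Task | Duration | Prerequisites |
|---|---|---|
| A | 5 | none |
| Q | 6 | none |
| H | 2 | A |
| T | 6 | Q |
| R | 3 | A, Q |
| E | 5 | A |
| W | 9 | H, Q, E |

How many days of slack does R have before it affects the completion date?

10

The longest chain is A→E→W = 5+5+9 = 19; overall finish 19 days.
Longest path through R: 9 days (earliest finish 9, latest finish 19).
Slack of R = 16 − 6 = 10 days.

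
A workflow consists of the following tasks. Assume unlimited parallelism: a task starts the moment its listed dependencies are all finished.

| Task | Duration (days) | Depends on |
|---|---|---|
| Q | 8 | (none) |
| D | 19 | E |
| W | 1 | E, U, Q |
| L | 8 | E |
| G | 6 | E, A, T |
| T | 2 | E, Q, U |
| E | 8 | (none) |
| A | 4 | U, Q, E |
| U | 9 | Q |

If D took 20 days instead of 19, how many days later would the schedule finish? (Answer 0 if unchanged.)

Baseline: E→D = 8+19 = 27 → 27 days.
Since D is critical, the +1 change carries straight to that chain (now 28 days).
That remains the longest chain; total 28 days.
Change in finish: 28 − 27 = +1 days.

1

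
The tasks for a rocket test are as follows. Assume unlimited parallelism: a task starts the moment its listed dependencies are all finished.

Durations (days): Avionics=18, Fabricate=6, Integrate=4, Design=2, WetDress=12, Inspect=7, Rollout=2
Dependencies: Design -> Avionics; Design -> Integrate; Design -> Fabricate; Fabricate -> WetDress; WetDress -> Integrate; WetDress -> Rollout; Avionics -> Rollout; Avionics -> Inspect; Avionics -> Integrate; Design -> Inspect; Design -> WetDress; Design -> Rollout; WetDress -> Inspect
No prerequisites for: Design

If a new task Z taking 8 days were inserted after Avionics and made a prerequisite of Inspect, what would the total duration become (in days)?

35

Originally the rocket test takes 27 days.
With Z inserted, Inspect now waits for max(Design, Avionics, WetDress, Z).
New critical path: Design→Avionics→Z→Inspect = 2+18+8+7 = 35 ⇒ 35 days.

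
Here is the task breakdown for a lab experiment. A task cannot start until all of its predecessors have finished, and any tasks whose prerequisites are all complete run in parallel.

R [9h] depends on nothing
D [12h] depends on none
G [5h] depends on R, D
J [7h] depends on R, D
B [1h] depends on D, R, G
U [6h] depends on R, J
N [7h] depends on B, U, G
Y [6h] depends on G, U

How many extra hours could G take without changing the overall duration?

7

The longest chain is D→J→U→N = 12+7+6+7 = 32; overall finish 32 hours.
G finishes as early as 17 and must finish by 24.
So G can slip 24 − 17 = 7 hours.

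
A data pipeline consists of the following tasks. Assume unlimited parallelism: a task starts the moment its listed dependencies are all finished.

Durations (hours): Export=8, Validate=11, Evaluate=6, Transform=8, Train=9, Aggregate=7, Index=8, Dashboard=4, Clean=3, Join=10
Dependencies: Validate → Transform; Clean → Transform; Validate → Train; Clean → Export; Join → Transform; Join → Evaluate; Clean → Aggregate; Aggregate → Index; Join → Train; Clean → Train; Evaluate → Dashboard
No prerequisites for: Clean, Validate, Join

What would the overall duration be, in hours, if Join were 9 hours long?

The binding path is Join→Evaluate→Dashboard = 10+6+4 = 20; finish at 20 hours.
Since Join is critical, the -1 change carries straight to that chain (now 19 hours).
The binding chain switches to Validate→Train = 11+9 = 20; finish 20 hours.

20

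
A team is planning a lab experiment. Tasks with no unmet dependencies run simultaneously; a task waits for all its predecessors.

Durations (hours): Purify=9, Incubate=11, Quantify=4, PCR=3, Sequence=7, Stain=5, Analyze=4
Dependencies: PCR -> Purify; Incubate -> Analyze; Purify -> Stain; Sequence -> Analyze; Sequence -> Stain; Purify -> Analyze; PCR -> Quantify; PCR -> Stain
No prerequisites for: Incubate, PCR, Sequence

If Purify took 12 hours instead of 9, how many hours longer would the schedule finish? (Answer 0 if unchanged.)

3

As given, the longest chain is PCR→Purify→Stain = 3+9+5 = 17, so the finish is 17 hours.
Since Purify is critical, the +3 change carries straight to that chain (now 20 hours).
That remains the longest chain; total 20 hours.
Change in finish: 20 − 17 = +3 hours.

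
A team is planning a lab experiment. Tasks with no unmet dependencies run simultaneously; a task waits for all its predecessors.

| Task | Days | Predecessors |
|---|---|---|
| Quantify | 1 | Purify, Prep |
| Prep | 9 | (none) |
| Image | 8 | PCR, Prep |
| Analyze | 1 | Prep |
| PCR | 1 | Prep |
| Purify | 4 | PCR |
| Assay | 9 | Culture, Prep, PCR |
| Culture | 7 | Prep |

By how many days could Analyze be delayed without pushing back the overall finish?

The longest chain is Prep→Culture→Assay = 9+7+9 = 25; overall finish 25 days.
Longest path through Analyze: 10 days (earliest finish 10, latest finish 25).
Float = 25 − 10 = 15.

15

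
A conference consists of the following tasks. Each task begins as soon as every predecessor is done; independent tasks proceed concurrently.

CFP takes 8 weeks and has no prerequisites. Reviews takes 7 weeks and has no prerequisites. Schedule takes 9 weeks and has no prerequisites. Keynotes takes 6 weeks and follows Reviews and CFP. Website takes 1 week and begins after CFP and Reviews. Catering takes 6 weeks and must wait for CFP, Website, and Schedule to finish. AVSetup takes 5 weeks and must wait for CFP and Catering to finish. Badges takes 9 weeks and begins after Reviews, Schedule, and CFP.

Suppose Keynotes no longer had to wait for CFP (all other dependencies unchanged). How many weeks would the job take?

With the dependency in place, CFP→Website→Catering→AVSetup = 8+1+6+5 = 20 sets the finish at 20 weeks.
Without CFP→Keynotes, Keynotes's earliest start moves from 8 to 7.
New critical path: CFP→Website→Catering→AVSetup = 8+1+6+5 = 20 ⇒ 20 weeks.

20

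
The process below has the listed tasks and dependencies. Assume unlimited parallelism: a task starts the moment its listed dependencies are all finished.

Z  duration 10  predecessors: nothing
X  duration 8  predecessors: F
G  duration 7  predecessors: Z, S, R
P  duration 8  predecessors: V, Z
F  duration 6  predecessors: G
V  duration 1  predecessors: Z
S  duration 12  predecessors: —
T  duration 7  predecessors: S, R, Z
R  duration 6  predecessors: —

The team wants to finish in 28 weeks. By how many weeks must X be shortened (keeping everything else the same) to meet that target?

5

Current finish: 33 weeks; target: 28.
X is on every critical path, so each week cut from X cuts the finish by one (this holds down to a finish of 26).
Need 33 − 28 = 5 weeks off X → X becomes 3 weeks, finish becomes 28.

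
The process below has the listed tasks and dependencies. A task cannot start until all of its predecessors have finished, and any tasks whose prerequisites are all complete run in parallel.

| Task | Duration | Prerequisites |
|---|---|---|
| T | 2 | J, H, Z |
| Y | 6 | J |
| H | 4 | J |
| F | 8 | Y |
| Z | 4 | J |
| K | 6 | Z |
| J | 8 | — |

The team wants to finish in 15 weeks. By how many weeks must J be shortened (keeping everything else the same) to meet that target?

7

Current finish: 22 weeks; target: 15.
J is on every critical path, so each week cut from J cuts the finish by one (this holds down to a finish of 15).
Need 22 − 15 = 7 weeks off J → J becomes 1 week, finish becomes 15.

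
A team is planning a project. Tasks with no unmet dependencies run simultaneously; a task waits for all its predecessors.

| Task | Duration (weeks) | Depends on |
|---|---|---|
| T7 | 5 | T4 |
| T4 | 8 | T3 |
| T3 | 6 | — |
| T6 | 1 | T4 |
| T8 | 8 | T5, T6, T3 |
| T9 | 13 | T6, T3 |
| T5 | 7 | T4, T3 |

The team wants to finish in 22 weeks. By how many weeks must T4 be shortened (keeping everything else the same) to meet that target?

7

Current finish: 29 weeks; target: 22.
T4 is on every critical path, so each week cut from T4 cuts the finish by one (this holds down to a finish of 22).
Need 29 − 22 = 7 weeks off T4 → T4 becomes 1 week, finish becomes 22.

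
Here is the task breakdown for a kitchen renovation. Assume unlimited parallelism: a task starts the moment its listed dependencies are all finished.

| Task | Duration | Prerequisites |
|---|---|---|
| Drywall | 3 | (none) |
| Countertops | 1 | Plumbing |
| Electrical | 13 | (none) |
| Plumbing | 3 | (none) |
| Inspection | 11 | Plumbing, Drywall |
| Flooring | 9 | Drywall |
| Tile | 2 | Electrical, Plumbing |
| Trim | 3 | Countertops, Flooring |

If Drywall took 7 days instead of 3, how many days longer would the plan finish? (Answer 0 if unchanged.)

As given, the longest chain is Drywall→Flooring→Trim = 3+9+3 = 15, so the finish is 15 days.
Drywall lies on that path, so at 7 days the path becomes 19 days.
The critical path is still Drywall→Flooring→Trim; finish is now 19 days.
Change in finish: 19 − 15 = +4 days.

4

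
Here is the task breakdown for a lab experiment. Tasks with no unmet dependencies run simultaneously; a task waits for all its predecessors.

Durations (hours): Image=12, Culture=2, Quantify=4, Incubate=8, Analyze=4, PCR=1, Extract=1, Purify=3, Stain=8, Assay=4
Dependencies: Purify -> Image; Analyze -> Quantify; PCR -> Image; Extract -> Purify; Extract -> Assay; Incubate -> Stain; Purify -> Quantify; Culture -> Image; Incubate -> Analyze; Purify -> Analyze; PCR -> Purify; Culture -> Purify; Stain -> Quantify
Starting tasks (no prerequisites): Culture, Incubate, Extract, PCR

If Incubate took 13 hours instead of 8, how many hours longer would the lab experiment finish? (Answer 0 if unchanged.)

Actual critical path: Incubate→Stain→Quantify = 8+8+4 = 20 ⇒ 20 hours.
Incubate is on the critical path; changing it to 13 makes that path 25 hours.
No other chain overtakes it, so the finish is 25 hours.
Change in finish: 25 − 20 = +5 hours.

5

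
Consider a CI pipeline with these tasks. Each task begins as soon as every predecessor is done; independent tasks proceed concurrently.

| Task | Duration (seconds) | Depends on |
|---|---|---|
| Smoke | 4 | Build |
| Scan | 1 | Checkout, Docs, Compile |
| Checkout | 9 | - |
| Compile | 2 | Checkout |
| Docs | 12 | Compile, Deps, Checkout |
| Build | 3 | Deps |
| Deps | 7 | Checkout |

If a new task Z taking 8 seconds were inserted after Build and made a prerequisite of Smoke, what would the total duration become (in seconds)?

31

Originally the project takes 29 seconds.
With Z inserted, Smoke now waits for max(Build, Z).
New critical path: Checkout→Deps→Build→Z→Smoke = 9+7+3+8+4 = 31 ⇒ 31 seconds.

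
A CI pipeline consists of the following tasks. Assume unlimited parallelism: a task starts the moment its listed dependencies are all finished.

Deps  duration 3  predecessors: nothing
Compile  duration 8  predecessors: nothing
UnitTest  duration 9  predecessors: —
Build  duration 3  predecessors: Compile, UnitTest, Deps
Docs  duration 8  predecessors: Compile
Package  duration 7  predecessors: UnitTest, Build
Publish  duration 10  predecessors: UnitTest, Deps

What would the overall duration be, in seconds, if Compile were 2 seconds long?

19

Baseline: UnitTest→Build→Package = 9+3+7 = 19 → 19 seconds.
Compile is off the critical path — its longest chain is 18 seconds, giving 1 of slack.
No other chain overtakes it, so the finish is 19 seconds.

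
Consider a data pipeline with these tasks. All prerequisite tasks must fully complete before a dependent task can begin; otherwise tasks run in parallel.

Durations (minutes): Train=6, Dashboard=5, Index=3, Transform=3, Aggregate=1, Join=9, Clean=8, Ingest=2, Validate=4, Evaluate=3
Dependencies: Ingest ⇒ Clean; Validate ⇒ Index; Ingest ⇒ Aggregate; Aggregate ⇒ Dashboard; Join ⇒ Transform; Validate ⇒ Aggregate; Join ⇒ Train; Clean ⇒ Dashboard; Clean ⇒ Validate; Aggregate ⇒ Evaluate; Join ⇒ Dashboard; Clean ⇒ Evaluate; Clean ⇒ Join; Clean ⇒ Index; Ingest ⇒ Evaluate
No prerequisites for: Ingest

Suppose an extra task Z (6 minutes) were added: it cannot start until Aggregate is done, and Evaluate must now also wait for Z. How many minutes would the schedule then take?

25

Originally the schedule takes 25 minutes.
With Z inserted, Evaluate now waits for max(Aggregate, Clean, Ingest, Z).
New critical path: Ingest→Clean→Join→Train = 2+8+9+6 = 25 ⇒ 25 minutes.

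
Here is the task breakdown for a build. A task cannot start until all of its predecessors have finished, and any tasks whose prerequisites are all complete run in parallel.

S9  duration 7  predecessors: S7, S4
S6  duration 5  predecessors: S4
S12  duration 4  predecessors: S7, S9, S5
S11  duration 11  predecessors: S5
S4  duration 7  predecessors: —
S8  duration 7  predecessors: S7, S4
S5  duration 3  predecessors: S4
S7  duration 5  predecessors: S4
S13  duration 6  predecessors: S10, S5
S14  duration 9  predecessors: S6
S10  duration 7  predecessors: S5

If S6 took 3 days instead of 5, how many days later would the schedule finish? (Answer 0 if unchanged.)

Critical path before the change: S4→S5→S10→S13 = 7+3+7+6 = 23 giving 23 days.
S6 has 2 days of float (longest path through it is 21).
The critical path is still S4→S5→S10→S13; finish is now 23 days.
Change in finish: 23 − 23 = +0 days.

0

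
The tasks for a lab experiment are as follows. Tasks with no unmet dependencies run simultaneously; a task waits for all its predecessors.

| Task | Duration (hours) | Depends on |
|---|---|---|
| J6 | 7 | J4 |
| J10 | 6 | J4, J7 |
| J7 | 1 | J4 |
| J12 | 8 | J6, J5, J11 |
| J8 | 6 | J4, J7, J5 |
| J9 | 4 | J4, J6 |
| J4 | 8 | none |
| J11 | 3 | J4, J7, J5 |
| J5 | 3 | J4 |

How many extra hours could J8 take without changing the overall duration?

6

Critical path: J4→J6→J12 = 8+7+8 = 23, so the finish is 23 hours.
The longest chain containing J8 totals 17 hours.
So J8 can slip 23 − 17 = 6 hours.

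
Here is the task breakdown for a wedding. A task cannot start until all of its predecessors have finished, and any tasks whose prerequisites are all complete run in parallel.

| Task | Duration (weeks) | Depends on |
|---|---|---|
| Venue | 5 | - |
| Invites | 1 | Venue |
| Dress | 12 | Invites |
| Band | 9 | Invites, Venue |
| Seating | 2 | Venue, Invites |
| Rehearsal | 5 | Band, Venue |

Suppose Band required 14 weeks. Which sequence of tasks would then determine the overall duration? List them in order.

Actual critical path: Venue→Invites→Band→Rehearsal = 5+1+9+5 = 20 ⇒ 20 weeks.
Band is on the critical path; changing it to 14 makes that path 25 weeks.
The critical path is still Venue→Invites→Band→Rehearsal; finish is now 25 weeks.

Venue, Invites, Band, Rehearsal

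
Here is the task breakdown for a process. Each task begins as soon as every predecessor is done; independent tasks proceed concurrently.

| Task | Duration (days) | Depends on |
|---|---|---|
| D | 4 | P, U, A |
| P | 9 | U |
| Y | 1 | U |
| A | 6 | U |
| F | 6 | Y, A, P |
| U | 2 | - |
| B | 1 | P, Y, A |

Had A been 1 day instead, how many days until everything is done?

17

The binding path is U→P→F = 2+9+6 = 17; finish at 17 days.
A is off the critical path — its longest chain is 14 days, giving 3 of slack.
The critical path is still U→P→F; finish is now 17 days.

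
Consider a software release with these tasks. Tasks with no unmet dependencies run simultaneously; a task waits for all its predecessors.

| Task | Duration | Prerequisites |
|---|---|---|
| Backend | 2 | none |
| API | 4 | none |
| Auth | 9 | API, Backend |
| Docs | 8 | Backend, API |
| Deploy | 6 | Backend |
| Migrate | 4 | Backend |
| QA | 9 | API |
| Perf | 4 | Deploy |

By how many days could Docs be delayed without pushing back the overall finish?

1

API→Auth = 4+9 = 13 sets the makespan at 13 days.
The longest chain containing Docs totals 12 days.
Slack of Docs = 5 − 4 = 1 day.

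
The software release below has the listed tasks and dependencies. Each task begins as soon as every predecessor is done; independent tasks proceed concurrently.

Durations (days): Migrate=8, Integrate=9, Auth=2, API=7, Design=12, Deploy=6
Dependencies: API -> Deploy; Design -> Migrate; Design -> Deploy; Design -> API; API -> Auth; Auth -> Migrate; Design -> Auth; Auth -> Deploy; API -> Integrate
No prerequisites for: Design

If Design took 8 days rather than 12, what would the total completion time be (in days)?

As given, the longest chain is Design→API→Auth→Migrate = 12+7+2+8 = 29, so the finish is 29 days.
Design lies on that path, so at 8 days the path becomes 25 days.
The critical path is still Design→API→Auth→Migrate; finish is now 25 days.

25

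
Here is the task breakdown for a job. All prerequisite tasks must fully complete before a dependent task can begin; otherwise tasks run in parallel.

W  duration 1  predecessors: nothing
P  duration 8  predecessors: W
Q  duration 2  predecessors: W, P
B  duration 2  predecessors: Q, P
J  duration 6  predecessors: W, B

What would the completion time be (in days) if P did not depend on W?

Original critical path: W→P→Q→B→J = 1+8+2+2+6 = 19 ⇒ 19 days.
Without W→P, P's earliest start moves from 1 to 0.
After: P→Q→B→J = 8+2+2+6 = 18 → 18 days.

18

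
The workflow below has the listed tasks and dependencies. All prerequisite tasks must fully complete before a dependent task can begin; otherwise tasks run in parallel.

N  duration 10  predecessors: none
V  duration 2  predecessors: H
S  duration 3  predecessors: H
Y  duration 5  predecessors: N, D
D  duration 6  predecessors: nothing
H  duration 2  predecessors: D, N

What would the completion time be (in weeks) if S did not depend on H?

15

Before: longest chain N→H→S = 10+2+3 = 15, finish 15.
Without H→S, S's earliest start moves from 12 to 0.
After: N→Y = 10+5 = 15 → 15 weeks.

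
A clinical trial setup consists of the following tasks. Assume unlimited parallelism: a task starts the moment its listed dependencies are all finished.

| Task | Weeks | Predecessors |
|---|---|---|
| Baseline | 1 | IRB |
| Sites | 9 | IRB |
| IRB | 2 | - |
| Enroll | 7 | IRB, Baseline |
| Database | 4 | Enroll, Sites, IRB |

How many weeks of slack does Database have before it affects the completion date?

0

The longest chain is IRB→Sites→Database = 2+9+4 = 15; overall finish 15 weeks.
Longest path through Database: 15 weeks (earliest finish 15, latest finish 15).
So Database can slip 15 − 15 = 0 weeks.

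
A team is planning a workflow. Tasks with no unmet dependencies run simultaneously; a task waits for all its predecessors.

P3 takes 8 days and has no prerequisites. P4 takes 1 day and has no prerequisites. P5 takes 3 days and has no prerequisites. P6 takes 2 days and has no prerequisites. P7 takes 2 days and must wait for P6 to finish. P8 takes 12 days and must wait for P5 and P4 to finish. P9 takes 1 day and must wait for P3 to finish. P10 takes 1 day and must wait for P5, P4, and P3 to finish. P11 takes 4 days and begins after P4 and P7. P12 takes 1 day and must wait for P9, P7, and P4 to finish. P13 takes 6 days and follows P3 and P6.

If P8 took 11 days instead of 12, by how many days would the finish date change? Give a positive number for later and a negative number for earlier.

Baseline: P5→P8 = 3+12 = 15 → 15 days.
P8 lies on that path, so at 11 days the path becomes 14 days.
Now P3→P13 = 8+6 = 14 is longest, so the finish becomes 14 days.
Change in finish: 14 − 15 = -1 days.

-1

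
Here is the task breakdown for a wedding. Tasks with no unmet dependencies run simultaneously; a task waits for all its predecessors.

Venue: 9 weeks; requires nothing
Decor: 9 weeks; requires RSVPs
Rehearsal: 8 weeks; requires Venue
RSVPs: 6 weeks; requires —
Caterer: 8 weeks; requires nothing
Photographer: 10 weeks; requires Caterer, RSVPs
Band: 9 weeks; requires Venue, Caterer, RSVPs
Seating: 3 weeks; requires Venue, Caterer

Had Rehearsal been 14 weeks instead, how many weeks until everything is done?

As given, the longest chain is Venue→Band = 9+9 = 18, so the finish is 18 weeks.
The longest path through Rehearsal is only 17 weeks, so Rehearsal has float 1.
New critical path: Venue→Rehearsal = 9+14 = 23 ⇒ 23 weeks.

23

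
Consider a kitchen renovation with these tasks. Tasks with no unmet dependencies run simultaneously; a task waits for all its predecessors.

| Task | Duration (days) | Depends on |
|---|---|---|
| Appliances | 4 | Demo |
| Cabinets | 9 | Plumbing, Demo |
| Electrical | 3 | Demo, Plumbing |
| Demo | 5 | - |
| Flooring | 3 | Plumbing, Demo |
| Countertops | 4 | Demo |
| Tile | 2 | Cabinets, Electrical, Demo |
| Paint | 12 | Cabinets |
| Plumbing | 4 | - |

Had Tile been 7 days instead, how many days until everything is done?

26

Actual critical path: Demo→Cabinets→Paint = 5+9+12 = 26 ⇒ 26 days.
The longest path through Tile is only 16 days, so Tile has float 10.
No other chain overtakes it, so the finish is 26 days.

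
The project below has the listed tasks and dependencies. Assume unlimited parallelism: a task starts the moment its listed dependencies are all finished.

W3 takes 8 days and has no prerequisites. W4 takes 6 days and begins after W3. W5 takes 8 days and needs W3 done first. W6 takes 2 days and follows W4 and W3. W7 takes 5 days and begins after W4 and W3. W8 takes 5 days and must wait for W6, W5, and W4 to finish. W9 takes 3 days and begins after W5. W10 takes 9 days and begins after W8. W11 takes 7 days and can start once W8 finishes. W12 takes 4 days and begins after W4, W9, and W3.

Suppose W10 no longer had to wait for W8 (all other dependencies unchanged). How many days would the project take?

28

With the dependency in place, W3→W4→W6→W8→W10 = 8+6+2+5+9 = 30 sets the finish at 30 days.
Without W8→W10, W10's earliest start moves from 21 to 0.
After: W3→W4→W6→W8→W11 = 8+6+2+5+7 = 28 → 28 days.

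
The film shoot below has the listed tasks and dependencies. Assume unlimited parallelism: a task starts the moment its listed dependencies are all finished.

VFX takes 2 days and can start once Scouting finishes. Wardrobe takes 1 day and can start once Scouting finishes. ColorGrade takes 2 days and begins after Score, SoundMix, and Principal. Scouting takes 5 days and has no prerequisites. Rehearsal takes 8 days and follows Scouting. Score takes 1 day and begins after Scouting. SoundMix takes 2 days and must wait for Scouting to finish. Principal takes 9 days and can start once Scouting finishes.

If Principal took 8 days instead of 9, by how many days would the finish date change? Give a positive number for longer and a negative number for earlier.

-1

Critical path before the change: Scouting→Principal→ColorGrade = 5+9+2 = 16 giving 16 days.
Principal is on the critical path; changing it to 8 makes that path 15 days.
That remains the longest chain; total 15 days.
Change in finish: 15 − 16 = -1 days.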